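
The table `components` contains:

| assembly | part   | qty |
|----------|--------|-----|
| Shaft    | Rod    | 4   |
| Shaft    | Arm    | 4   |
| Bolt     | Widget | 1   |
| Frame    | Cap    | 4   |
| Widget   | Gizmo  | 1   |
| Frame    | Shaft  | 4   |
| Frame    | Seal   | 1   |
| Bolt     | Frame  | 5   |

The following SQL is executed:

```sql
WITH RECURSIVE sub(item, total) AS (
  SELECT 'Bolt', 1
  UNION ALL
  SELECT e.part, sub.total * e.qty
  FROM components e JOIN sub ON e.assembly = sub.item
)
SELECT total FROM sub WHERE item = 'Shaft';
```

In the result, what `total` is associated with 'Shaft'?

20

Base: (Bolt, total=1).
Iteration 1: components of {Bolt} -> Frame = 1*5 = 5, Widget = 1*1 = 1.
Iteration 2: components of {Frame,Widget} -> Cap = 5*4 = 20, Gizmo = 1*1 = 1, Seal = 5*1 = 5, Shaft = 5*4 = 20.
Iteration 3: components of {Cap,Gizmo,Seal,Shaft} -> Arm = 20*4 = 80, Rod = 20*4 = 80.
Iteration 4: no further components; recursion stops.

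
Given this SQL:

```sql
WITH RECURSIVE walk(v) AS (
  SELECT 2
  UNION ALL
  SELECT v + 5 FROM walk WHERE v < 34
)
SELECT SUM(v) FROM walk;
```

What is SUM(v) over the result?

Base: v=2.
Iteration 1: 2 < 34 holds -> v = 2 + 5 = 7.
Iteration 2: 7 < 34 holds -> v = 7 + 5 = 12.
Iteration 3: 12 < 34 holds -> v = 12 + 5 = 17.
Iteration 4: 17 < 34 holds -> v = 17 + 5 = 22.
Iteration 5: 22 < 34 holds -> v = 22 + 5 = 27.
Iteration 6: 27 < 34 holds -> v = 27 + 5 = 32.
Iteration 7: 32 < 34 holds -> v = 32 + 5 = 37.
Iteration 8: 37 < 34 fails; recursion stops.
SUM(v) = 2 + 7 + 12 + 17 + 22 + 27 + 32 + 37 = 156.

156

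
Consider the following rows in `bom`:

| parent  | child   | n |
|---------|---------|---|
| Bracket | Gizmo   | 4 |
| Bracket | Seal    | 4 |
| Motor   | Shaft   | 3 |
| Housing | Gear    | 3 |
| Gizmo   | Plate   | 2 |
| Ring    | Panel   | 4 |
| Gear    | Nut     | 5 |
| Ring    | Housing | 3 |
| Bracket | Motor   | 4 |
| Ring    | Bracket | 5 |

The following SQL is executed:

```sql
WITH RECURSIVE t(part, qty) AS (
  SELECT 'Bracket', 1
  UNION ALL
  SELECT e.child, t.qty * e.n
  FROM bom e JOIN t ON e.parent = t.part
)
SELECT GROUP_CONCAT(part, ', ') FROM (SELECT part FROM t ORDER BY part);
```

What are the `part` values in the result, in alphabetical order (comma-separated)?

Bracket, Gizmo, Motor, Plate, Seal, Shaft

Base: (Bracket, qty=1).
Iteration 1: components of {Bracket} -> Gizmo = 1*4 = 4, Motor = 1*4 = 4, Seal = 1*4 = 4.
Iteration 2: components of {Gizmo,Motor,Seal} -> Plate = 4*2 = 8, Shaft = 4*3 = 12.
Iteration 3: no further components; recursion stops.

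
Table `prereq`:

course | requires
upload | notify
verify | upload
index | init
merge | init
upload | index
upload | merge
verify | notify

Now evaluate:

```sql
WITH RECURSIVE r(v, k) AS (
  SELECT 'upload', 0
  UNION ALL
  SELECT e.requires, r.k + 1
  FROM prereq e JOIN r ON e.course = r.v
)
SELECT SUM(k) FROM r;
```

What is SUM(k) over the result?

7

Base: (upload, k=0).
Iteration 1: edges from {upload} -> (index, k=1), (merge, k=1), (notify, k=1).
Iteration 2: edges from {index,merge,notify} -> (init, k=2) x2. [UNION ALL keeps all 2 new rows, including repeats]
Iteration 3: no outgoing edges from {init}; recursion stops.
SUM(k) = 0 + 1 + 1 + 1 + 2 + 2 = 7.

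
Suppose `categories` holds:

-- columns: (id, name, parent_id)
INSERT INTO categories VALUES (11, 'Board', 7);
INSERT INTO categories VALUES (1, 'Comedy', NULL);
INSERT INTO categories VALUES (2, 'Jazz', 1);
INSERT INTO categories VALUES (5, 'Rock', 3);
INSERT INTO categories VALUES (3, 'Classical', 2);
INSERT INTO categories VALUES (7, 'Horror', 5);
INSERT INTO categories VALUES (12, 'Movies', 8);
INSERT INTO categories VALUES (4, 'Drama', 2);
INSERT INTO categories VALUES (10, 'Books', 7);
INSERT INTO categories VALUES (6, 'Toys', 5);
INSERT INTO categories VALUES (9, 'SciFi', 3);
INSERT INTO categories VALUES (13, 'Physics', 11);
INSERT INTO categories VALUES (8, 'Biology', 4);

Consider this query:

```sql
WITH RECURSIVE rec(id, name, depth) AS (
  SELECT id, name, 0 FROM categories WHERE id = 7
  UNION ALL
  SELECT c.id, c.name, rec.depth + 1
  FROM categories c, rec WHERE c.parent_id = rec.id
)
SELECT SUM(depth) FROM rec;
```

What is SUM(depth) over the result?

4

Base: id=7 (Horror) at depth 0.
Iteration 1: rows with parent_id in {7} -> Books (id 10, depth 1), Board (id 11, depth 1).
Iteration 2: rows with parent_id in {10,11} -> Physics (id 13, depth 2).
Iteration 3: no rows with parent_id in {13}; recursion stops.
SUM(depth) = 0 + 1 + 1 + 2 = 4.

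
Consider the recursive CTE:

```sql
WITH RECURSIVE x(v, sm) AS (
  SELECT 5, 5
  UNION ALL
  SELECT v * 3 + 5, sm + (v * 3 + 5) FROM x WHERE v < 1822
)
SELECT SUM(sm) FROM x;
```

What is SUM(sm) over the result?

12200

Base: v=5, sm=5.
Iteration 1: 5 < 1822 holds -> v = 5 * 3 + 5 = 20, sm = 5 + 20 = 25.
Iteration 2: 20 < 1822 holds -> v = 20 * 3 + 5 = 65, sm = 25 + 65 = 90.
Iteration 3: 65 < 1822 holds -> v = 65 * 3 + 5 = 200, sm = 90 + 200 = 290.
Iteration 4: 200 < 1822 holds -> v = 200 * 3 + 5 = 605, sm = 290 + 605 = 895.
Iteration 5: 605 < 1822 holds -> v = 605 * 3 + 5 = 1820, sm = 895 + 1820 = 2715.
Iteration 6: 1820 < 1822 holds -> v = 1820 * 3 + 5 = 5465, sm = 2715 + 5465 = 8180.
Iteration 7: 5465 < 1822 fails; recursion stops.
SUM(sm) = 5 + 25 + 90 + 290 + 895 + 2715 + 8180 = 12200.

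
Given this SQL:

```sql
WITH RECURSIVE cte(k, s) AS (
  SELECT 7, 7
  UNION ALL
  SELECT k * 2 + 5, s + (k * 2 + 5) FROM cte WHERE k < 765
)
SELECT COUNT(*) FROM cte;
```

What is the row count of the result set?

Base: k=7, s=7.
Iteration 1: 7 < 765 holds -> k = 7 * 2 + 5 = 19, s = 7 + 19 = 26.
Iteration 2: 19 < 765 holds -> k = 19 * 2 + 5 = 43, s = 26 + 43 = 69.
Iteration 3: 43 < 765 holds -> k = 43 * 2 + 5 = 91, s = 69 + 91 = 160.
Iteration 4: 91 < 765 holds -> k = 91 * 2 + 5 = 187, s = 160 + 187 = 347.
Iteration 5: 187 < 765 holds -> k = 187 * 2 + 5 = 379, s = 347 + 379 = 726.
Iteration 6: 379 < 765 holds -> k = 379 * 2 + 5 = 763, s = 726 + 763 = 1489.
Iteration 7: 763 < 765 holds -> k = 763 * 2 + 5 = 1531, s = 1489 + 1531 = 3020.
Iteration 8: 1531 < 765 fails; recursion stops.
Total rows emitted: 8.

8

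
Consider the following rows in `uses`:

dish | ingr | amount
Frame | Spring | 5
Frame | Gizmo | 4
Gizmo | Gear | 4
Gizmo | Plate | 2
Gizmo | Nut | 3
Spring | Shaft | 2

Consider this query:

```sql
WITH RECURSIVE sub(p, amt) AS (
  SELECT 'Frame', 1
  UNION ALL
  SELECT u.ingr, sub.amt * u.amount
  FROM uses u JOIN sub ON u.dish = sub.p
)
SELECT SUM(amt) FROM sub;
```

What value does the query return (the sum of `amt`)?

Base: (Frame, amt=1).
Iteration 1: components of {Frame} -> Gizmo = 1*4 = 4, Spring = 1*5 = 5.
Iteration 2: components of {Gizmo,Spring} -> Gear = 4*4 = 16, Nut = 4*3 = 12, Plate = 4*2 = 8, Shaft = 5*2 = 10.
Iteration 3: no further components; recursion stops.
SUM(amt) = 1 + 5 + 4 + 10 + 16 + 8 + 12 = 56.

56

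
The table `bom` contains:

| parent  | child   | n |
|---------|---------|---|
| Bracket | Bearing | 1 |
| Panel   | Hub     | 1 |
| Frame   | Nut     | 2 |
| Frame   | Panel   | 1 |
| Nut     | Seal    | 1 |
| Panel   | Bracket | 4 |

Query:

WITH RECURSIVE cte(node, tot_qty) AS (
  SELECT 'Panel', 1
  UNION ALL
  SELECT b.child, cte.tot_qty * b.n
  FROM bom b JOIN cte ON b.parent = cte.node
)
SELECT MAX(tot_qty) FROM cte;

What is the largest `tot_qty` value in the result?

4

Base: (Panel, tot_qty=1).
Iteration 1: components of {Panel} -> Bracket = 1*4 = 4, Hub = 1*1 = 1.
Iteration 2: components of {Bracket,Hub} -> Bearing = 4*1 = 4.
Iteration 3: no further components; recursion stops.
tot_qty values: 1, 4, 1, 4; the maximum is 4.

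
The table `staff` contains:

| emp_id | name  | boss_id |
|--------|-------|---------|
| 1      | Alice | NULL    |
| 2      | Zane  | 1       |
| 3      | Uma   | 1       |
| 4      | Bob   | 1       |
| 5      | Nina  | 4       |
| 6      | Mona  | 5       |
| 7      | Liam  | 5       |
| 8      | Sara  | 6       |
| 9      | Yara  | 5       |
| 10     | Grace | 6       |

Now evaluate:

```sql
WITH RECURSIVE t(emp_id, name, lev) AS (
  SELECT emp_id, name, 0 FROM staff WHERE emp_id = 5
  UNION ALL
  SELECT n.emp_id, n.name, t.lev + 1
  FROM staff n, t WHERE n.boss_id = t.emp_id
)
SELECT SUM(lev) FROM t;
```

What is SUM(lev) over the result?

7

Base: emp_id=5 (Nina) at lev 0.
Iteration 1: rows with boss_id in {5} -> Mona (id 6, lev 1), Liam (id 7, lev 1), Yara (id 9, lev 1).
Iteration 2: rows with boss_id in {6,7,9} -> Sara (id 8, lev 2), Grace (id 10, lev 2).
Iteration 3: no rows with boss_id in {8,10}; recursion stops.
SUM(lev) = 0 + 1 + 1 + 1 + 2 + 2 = 7.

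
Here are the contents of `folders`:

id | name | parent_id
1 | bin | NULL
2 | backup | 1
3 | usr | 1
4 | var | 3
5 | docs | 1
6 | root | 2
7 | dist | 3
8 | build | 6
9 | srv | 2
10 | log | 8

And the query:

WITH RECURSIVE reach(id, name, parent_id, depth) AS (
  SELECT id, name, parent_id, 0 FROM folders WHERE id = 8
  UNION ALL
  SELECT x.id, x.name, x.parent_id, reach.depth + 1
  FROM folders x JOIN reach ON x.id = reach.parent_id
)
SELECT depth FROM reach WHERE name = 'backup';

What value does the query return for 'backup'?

Base: id=8 (build), parent_id=6, depth 0.
Iteration 1: join on id=6 -> root (id 6, parent_id=2, depth 1).
Iteration 2: join on id=2 -> backup (id 2, parent_id=1, depth 2).
Iteration 3: join on id=1 -> bin (id 1, parent_id=NULL, depth 3).
Iteration 4: parent_id is NULL; no match; recursion stops.

2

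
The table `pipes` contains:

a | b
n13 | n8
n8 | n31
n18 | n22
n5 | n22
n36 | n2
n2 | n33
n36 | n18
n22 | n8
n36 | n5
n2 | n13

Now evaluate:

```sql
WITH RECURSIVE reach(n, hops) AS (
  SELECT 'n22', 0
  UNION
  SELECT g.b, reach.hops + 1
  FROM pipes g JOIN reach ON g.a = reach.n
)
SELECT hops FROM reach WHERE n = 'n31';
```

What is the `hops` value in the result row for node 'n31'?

2

Base: (n22, hops=0).
Iteration 1: edges from {n22} -> (n8, hops=1).
Iteration 2: edges from {n8} -> (n31, hops=2).
Iteration 3: no outgoing edges from {n31}; recursion stops.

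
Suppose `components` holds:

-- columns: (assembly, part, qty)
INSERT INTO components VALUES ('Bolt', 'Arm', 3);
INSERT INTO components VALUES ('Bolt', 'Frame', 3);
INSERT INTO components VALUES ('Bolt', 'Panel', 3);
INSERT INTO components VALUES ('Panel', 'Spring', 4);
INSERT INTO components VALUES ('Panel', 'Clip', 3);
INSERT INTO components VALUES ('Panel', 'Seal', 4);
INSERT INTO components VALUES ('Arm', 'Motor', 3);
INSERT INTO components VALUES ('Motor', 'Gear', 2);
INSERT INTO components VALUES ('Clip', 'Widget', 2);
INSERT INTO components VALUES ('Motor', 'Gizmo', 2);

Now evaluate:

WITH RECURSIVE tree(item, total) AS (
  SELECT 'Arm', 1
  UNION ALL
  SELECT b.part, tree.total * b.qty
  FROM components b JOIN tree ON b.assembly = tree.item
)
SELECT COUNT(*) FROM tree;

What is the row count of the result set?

4

Base: (Arm, total=1).
Iteration 1: components of {Arm} -> Motor = 1*3 = 3.
Iteration 2: components of {Motor} -> Gear = 3*2 = 6, Gizmo = 3*2 = 6.
Iteration 3: no further components; recursion stops.
Total rows emitted: 4.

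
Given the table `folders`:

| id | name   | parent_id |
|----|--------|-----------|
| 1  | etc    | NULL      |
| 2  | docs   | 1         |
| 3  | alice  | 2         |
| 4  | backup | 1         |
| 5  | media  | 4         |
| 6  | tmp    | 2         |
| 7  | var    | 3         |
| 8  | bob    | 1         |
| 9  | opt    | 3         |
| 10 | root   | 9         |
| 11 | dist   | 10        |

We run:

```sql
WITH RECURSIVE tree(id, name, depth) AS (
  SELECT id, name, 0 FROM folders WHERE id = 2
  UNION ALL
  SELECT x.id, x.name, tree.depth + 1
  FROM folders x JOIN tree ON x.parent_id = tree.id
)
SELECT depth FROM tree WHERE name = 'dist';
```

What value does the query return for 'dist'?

Base: id=2 (docs) at depth 0.
Iteration 1: rows with parent_id in {2} -> alice (id 3, depth 1), tmp (id 6, depth 1).
Iteration 2: rows with parent_id in {3,6} -> var (id 7, depth 2), opt (id 9, depth 2).
Iteration 3: rows with parent_id in {7,9} -> root (id 10, depth 3).
Iteration 4: rows with parent_id in {10} -> dist (id 11, depth 4).
Iteration 5: no rows with parent_id in {11}; recursion stops.

4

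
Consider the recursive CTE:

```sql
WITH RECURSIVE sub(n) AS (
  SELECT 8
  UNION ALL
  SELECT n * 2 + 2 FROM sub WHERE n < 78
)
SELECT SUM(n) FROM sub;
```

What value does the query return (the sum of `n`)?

142

Base: n=8.
Iteration 1: 8 < 78 holds -> n = 8 * 2 + 2 = 18.
Iteration 2: 18 < 78 holds -> n = 18 * 2 + 2 = 38.
Iteration 3: 38 < 78 holds -> n = 38 * 2 + 2 = 78.
Iteration 4: 78 < 78 fails; recursion stops.
SUM(n) = 8 + 18 + 38 + 78 = 142.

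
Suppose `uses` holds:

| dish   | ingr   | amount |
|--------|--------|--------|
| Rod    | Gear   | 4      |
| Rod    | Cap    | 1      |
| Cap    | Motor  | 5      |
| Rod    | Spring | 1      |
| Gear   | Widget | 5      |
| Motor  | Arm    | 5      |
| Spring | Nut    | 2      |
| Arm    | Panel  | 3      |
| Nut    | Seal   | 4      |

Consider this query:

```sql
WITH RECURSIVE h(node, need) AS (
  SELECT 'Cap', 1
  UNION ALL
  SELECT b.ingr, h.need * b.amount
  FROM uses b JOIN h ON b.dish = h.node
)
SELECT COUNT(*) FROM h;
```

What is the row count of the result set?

Base: (Cap, need=1).
Iteration 1: components of {Cap} -> Motor = 1*5 = 5.
Iteration 2: components of {Motor} -> Arm = 5*5 = 25.
Iteration 3: components of {Arm} -> Panel = 25*3 = 75.
Iteration 4: no further components; recursion stops.
Total rows emitted: 4.

4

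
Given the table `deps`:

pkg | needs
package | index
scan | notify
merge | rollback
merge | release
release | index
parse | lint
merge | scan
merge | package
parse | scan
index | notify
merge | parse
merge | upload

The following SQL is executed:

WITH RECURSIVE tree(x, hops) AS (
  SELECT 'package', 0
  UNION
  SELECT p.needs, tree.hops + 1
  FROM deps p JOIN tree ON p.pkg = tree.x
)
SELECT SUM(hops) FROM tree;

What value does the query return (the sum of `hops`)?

Base: (package, hops=0).
Iteration 1: edges from {package} -> (index, hops=1).
Iteration 2: edges from {index} -> (notify, hops=2).
Iteration 3: no outgoing edges from {notify}; recursion stops.
SUM(hops) = 0 + 1 + 2 = 3.

3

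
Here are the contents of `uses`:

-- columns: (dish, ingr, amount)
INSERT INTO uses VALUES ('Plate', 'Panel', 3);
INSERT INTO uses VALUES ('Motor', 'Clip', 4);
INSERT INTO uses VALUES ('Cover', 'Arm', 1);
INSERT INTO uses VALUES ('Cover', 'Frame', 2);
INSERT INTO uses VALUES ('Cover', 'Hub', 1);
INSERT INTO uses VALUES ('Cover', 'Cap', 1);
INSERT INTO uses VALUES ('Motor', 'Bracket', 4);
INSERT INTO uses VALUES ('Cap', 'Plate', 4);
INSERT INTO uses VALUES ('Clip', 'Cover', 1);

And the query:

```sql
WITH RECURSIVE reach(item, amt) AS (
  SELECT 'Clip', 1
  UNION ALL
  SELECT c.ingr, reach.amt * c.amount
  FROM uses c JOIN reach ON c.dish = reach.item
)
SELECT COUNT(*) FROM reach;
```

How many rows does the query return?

Base: (Clip, amt=1).
Iteration 1: components of {Clip} -> Cover = 1*1 = 1.
Iteration 2: components of {Cover} -> Arm = 1*1 = 1, Cap = 1*1 = 1, Frame = 1*2 = 2, Hub = 1*1 = 1.
Iteration 3: components of {Arm,Cap,Frame,Hub} -> Plate = 1*4 = 4.
Iteration 4: components of {Plate} -> Panel = 4*3 = 12.
Iteration 5: no further components; recursion stops.
Total rows emitted: 8.

8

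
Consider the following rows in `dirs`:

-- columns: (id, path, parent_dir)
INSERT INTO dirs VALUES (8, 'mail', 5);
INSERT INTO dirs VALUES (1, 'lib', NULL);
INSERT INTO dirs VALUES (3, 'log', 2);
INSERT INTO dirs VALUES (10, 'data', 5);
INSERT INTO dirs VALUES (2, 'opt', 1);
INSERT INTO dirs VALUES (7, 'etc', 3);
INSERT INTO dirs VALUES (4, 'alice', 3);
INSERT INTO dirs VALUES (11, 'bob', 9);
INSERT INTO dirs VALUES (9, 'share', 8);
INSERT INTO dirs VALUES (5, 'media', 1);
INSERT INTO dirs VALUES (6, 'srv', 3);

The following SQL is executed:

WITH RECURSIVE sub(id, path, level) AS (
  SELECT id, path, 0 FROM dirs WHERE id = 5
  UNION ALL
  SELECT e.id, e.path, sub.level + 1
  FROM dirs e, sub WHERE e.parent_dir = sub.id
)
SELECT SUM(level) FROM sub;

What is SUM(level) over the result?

7

Base: id=5 (media) at level 0.
Iteration 1: rows with parent_dir in {5} -> mail (id 8, level 1), data (id 10, level 1).
Iteration 2: rows with parent_dir in {8,10} -> share (id 9, level 2).
Iteration 3: rows with parent_dir in {9} -> bob (id 11, level 3).
Iteration 4: no rows with parent_dir in {11}; recursion stops.
SUM(level) = 0 + 1 + 1 + 2 + 3 = 7.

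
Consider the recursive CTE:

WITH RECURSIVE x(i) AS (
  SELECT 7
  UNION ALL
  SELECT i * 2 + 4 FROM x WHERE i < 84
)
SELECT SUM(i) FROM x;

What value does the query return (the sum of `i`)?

Base: i=7.
Iteration 1: 7 < 84 holds -> i = 7 * 2 + 4 = 18.
Iteration 2: 18 < 84 holds -> i = 18 * 2 + 4 = 40.
Iteration 3: 40 < 84 holds -> i = 40 * 2 + 4 = 84.
Iteration 4: 84 < 84 fails; recursion stops.
SUM(i) = 7 + 18 + 40 + 84 = 149.

149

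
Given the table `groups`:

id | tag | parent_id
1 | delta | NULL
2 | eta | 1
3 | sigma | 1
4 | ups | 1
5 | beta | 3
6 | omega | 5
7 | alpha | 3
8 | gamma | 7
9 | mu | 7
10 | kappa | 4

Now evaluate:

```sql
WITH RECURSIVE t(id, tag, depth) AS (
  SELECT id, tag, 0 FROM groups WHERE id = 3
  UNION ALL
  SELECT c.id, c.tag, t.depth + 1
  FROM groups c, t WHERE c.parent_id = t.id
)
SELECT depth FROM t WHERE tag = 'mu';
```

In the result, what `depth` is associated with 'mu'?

Base: id=3 (sigma) at depth 0.
Iteration 1: rows with parent_id in {3} -> beta (id 5, depth 1), alpha (id 7, depth 1).
Iteration 2: rows with parent_id in {5,7} -> omega (id 6, depth 2), gamma (id 8, depth 2), mu (id 9, depth 2).
Iteration 3: no rows with parent_id in {6,8,9}; recursion stops.

2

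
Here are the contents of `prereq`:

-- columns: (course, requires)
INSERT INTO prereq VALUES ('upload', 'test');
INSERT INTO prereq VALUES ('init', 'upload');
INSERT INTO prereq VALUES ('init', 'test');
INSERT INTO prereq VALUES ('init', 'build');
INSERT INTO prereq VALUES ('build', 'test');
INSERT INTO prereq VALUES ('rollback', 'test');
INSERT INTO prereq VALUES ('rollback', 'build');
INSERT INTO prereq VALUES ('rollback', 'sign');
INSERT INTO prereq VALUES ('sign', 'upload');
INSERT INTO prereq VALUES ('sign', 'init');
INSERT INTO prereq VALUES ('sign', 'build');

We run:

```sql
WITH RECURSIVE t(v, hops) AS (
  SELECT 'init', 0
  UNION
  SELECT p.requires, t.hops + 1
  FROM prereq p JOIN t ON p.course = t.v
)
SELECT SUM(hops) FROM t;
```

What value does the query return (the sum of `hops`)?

Base: (init, hops=0).
Iteration 1: edges from {init} -> (build, hops=1), (test, hops=1), (upload, hops=1).
Iteration 2: edges from {build,test,upload} -> (test, hops=2). [UNION drops 1 duplicate row(s)]
Iteration 3: no outgoing edges from {test}; recursion stops.
SUM(hops) = 0 + 1 + 1 + 1 + 2 = 5.

5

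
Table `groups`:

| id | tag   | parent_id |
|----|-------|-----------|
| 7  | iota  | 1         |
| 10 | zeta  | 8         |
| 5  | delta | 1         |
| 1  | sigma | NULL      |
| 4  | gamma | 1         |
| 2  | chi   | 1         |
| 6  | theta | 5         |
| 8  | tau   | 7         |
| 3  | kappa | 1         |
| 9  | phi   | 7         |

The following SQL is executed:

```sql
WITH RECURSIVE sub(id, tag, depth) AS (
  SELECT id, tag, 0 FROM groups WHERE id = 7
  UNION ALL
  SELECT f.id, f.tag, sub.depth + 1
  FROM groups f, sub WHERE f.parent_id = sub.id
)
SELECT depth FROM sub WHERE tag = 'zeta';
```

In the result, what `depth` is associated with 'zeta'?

Base: id=7 (iota) at depth 0.
Iteration 1: rows with parent_id in {7} -> tau (id 8, depth 1), phi (id 9, depth 1).
Iteration 2: rows with parent_id in {8,9} -> zeta (id 10, depth 2).
Iteration 3: no rows with parent_id in {10}; recursion stops.

2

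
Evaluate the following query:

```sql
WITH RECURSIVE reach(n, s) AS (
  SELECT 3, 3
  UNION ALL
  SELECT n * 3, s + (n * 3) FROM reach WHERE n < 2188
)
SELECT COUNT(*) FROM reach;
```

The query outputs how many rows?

8

Base: n=3, s=3.
Iteration 1: 3 < 2188 holds -> n = 3 * 3 = 9, s = 3 + 9 = 12.
Iteration 2: 9 < 2188 holds -> n = 9 * 3 = 27, s = 12 + 27 = 39.
Iteration 3: 27 < 2188 holds -> n = 27 * 3 = 81, s = 39 + 81 = 120.
Iteration 4: 81 < 2188 holds -> n = 81 * 3 = 243, s = 120 + 243 = 363.
Iteration 5: 243 < 2188 holds -> n = 243 * 3 = 729, s = 363 + 729 = 1092.
Iteration 6: 729 < 2188 holds -> n = 729 * 3 = 2187, s = 1092 + 2187 = 3279.
Iteration 7: 2187 < 2188 holds -> n = 2187 * 3 = 6561, s = 3279 + 6561 = 9840.
Iteration 8: 6561 < 2188 fails; recursion stops.
Total rows emitted: 8.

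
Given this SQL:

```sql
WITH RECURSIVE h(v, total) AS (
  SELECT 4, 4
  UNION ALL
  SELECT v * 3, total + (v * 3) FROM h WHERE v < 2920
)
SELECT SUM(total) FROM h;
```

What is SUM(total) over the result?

19664

Base: v=4, total=4.
Iteration 1: 4 < 2920 holds -> v = 4 * 3 = 12, total = 4 + 12 = 16.
Iteration 2: 12 < 2920 holds -> v = 12 * 3 = 36, total = 16 + 36 = 52.
Iteration 3: 36 < 2920 holds -> v = 36 * 3 = 108, total = 52 + 108 = 160.
Iteration 4: 108 < 2920 holds -> v = 108 * 3 = 324, total = 160 + 324 = 484.
Iteration 5: 324 < 2920 holds -> v = 324 * 3 = 972, total = 484 + 972 = 1456.
Iteration 6: 972 < 2920 holds -> v = 972 * 3 = 2916, total = 1456 + 2916 = 4372.
Iteration 7: 2916 < 2920 holds -> v = 2916 * 3 = 8748, total = 4372 + 8748 = 13120.
Iteration 8: 8748 < 2920 fails; recursion stops.
SUM(total) = 4 + 16 + 52 + 160 + 484 + 1456 + 4372 + 13120 = 19664.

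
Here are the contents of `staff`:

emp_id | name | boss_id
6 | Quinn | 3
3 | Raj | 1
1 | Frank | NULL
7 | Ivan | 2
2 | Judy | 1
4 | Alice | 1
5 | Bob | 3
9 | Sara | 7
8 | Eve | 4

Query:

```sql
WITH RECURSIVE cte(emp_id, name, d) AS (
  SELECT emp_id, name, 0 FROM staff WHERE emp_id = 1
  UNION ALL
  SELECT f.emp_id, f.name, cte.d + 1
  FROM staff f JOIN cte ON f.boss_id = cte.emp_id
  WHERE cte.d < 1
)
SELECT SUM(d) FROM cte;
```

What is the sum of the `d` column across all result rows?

3

Base: emp_id=1 (Frank) at d 0.
Iteration 1: rows with boss_id in {1} -> Judy (id 2, d 1), Raj (id 3, d 1), Alice (id 4, d 1).
Iteration 2: d < 1 fails for all current rows; recursion stops.
SUM(d) = 0 + 1 + 1 + 1 = 3.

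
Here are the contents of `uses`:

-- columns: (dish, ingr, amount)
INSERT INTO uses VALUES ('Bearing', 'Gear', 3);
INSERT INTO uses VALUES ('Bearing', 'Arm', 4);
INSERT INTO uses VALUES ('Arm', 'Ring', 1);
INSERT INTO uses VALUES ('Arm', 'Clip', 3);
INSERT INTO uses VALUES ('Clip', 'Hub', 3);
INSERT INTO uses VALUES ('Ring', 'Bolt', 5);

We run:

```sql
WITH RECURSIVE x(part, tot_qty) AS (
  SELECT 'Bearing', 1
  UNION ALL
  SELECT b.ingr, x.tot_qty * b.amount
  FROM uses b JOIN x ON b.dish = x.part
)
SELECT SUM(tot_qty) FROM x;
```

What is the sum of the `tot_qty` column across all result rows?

80

Base: (Bearing, tot_qty=1).
Iteration 1: components of {Bearing} -> Arm = 1*4 = 4, Gear = 1*3 = 3.
Iteration 2: components of {Arm,Gear} -> Clip = 4*3 = 12, Ring = 4*1 = 4.
Iteration 3: components of {Clip,Ring} -> Bolt = 4*5 = 20, Hub = 12*3 = 36.
Iteration 4: no further components; recursion stops.
SUM(tot_qty) = 1 + 3 + 4 + 4 + 12 + 20 + 36 = 80.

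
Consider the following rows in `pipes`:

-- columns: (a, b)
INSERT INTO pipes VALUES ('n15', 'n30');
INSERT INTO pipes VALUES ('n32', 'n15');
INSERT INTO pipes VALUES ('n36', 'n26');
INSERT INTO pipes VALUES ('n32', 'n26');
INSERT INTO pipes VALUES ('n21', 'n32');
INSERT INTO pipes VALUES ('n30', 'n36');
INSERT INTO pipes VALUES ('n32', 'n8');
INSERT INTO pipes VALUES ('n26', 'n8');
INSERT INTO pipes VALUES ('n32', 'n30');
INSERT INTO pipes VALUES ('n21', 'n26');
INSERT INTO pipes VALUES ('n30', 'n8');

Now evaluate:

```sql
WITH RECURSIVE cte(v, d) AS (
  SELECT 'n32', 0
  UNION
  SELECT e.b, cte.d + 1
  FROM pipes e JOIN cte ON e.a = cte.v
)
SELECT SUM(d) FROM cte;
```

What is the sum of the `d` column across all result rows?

32

Base: (n32, d=0).
Iteration 1: edges from {n32} -> (n15, d=1), (n26, d=1), (n30, d=1), (n8, d=1).
Iteration 2: edges from {n15,n26,n30,n8} -> (n30, d=2), (n36, d=2), (n8, d=2). [UNION drops 1 duplicate row(s)]
Iteration 3: edges from {n30,n36,n8} -> (n26, d=3), (n36, d=3), (n8, d=3).
Iteration 4: edges from {n26,n36,n8} -> (n26, d=4), (n8, d=4).
Iteration 5: edges from {n26,n8} -> (n8, d=5).
Iteration 6: no outgoing edges from {n8}; recursion stops.
SUM(d) = 0 + 1 + 1 + 1 + 1 + 2 + 2 + 2 + 3 + 3 + 3 + 4 + 4 + 5 = 32.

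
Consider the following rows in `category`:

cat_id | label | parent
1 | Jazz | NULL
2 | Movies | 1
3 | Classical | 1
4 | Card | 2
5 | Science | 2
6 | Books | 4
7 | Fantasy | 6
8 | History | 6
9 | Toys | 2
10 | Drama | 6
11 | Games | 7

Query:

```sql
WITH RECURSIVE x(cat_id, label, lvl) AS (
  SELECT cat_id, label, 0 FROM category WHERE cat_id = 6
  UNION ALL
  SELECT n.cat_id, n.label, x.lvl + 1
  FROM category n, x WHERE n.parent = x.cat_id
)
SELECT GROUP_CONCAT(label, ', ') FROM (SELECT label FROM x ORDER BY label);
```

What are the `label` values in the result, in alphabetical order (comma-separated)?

Base: cat_id=6 (Books) at lvl 0.
Iteration 1: rows with parent in {6} -> Fantasy (id 7, lvl 1), History (id 8, lvl 1), Drama (id 10, lvl 1).
Iteration 2: rows with parent in {7,8,10} -> Games (id 11, lvl 2).
Iteration 3: no rows with parent in {11}; recursion stops.

Books, Drama, Fantasy, Games, History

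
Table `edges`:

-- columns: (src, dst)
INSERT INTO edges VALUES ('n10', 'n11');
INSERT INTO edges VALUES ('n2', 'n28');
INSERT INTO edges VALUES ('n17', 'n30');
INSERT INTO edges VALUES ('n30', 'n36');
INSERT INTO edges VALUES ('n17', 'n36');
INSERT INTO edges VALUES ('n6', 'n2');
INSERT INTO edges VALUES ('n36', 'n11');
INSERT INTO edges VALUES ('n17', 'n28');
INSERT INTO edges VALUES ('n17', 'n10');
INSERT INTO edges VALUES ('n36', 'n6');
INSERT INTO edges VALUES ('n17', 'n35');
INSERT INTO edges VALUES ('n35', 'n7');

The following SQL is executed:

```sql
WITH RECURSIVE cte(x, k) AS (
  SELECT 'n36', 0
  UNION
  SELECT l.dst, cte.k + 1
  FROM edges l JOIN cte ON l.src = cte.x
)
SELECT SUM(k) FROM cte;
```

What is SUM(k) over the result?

Base: (n36, k=0).
Iteration 1: edges from {n36} -> (n11, k=1), (n6, k=1).
Iteration 2: edges from {n11,n6} -> (n2, k=2).
Iteration 3: edges from {n2} -> (n28, k=3).
Iteration 4: no outgoing edges from {n28}; recursion stops.
SUM(k) = 0 + 1 + 1 + 2 + 3 = 7.

7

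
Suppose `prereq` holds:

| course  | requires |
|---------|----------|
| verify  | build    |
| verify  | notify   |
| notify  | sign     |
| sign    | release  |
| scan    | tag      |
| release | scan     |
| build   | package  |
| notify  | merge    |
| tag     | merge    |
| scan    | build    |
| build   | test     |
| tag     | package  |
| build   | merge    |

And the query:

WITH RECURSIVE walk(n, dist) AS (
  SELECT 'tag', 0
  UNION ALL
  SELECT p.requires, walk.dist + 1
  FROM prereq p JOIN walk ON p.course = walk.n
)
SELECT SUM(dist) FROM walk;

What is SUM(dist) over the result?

2

Base: (tag, dist=0).
Iteration 1: edges from {tag} -> (merge, dist=1), (package, dist=1).
Iteration 2: no outgoing edges from {merge,package}; recursion stops.
SUM(dist) = 0 + 1 + 1 = 2.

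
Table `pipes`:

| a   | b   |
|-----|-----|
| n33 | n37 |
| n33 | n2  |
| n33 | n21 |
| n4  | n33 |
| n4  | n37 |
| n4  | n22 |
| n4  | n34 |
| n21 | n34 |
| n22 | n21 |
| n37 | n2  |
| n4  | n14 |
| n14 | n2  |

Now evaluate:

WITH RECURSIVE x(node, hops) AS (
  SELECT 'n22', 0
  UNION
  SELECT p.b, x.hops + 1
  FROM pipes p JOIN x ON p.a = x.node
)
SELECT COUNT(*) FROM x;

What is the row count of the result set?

3

Base: (n22, hops=0).
Iteration 1: edges from {n22} -> (n21, hops=1).
Iteration 2: edges from {n21} -> (n34, hops=2).
Iteration 3: no outgoing edges from {n34}; recursion stops.
Total rows emitted: 3.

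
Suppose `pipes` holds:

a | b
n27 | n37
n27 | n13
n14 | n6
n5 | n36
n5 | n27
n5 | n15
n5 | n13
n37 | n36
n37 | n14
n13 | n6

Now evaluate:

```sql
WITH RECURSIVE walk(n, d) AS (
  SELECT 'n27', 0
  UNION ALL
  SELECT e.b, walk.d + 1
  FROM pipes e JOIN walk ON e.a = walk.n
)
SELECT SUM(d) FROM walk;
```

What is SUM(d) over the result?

Base: (n27, d=0).
Iteration 1: edges from {n27} -> (n13, d=1), (n37, d=1).
Iteration 2: edges from {n13,n37} -> (n14, d=2), (n36, d=2), (n6, d=2).
Iteration 3: edges from {n14,n36,n6} -> (n6, d=3).
Iteration 4: no outgoing edges from {n6}; recursion stops.
SUM(d) = 0 + 1 + 1 + 2 + 2 + 2 + 3 = 11.

11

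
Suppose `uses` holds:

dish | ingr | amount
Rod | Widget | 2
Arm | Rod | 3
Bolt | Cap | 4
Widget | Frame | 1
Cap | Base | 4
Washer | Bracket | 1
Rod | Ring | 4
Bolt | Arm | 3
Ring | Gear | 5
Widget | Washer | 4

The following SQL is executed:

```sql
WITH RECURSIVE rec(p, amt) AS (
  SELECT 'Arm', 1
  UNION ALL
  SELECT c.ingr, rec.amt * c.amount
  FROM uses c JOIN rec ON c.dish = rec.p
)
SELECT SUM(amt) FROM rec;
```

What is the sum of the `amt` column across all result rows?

136

Base: (Arm, amt=1).
Iteration 1: components of {Arm} -> Rod = 1*3 = 3.
Iteration 2: components of {Rod} -> Ring = 3*4 = 12, Widget = 3*2 = 6.
Iteration 3: components of {Ring,Widget} -> Frame = 6*1 = 6, Gear = 12*5 = 60, Washer = 6*4 = 24.
Iteration 4: components of {Frame,Gear,Washer} -> Bracket = 24*1 = 24.
Iteration 5: no further components; recursion stops.
SUM(amt) = 1 + 3 + 6 + 12 + 6 + 24 + 60 + 24 = 136.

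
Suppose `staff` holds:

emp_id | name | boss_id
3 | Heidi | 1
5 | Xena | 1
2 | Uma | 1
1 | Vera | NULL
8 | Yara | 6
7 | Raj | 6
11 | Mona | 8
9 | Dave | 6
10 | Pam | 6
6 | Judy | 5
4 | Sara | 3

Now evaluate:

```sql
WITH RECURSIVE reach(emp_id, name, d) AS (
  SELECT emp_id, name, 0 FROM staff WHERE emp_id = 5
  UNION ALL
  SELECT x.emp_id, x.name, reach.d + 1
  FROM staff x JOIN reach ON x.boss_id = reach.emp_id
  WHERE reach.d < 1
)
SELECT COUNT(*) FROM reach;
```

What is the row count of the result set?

Base: emp_id=5 (Xena) at d 0.
Iteration 1: rows with boss_id in {5} -> Judy (id 6, d 1).
Iteration 2: d < 1 fails for all current rows; recursion stops.
Total rows emitted: 2.

2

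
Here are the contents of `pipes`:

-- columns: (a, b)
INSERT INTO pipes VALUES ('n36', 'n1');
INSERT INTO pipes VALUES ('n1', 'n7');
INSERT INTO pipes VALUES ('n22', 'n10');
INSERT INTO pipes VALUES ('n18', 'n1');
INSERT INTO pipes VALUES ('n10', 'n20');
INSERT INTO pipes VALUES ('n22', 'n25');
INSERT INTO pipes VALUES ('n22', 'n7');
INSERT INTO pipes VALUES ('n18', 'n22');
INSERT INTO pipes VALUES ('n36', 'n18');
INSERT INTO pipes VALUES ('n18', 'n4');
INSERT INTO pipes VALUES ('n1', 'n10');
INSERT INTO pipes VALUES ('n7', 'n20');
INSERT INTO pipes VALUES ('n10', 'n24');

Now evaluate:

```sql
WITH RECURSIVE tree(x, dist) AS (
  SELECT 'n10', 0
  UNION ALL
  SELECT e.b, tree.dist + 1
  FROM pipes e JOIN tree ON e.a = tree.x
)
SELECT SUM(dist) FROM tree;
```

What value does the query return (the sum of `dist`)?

2

Base: (n10, dist=0).
Iteration 1: edges from {n10} -> (n20, dist=1), (n24, dist=1).
Iteration 2: no outgoing edges from {n20,n24}; recursion stops.
SUM(dist) = 0 + 1 + 1 = 2.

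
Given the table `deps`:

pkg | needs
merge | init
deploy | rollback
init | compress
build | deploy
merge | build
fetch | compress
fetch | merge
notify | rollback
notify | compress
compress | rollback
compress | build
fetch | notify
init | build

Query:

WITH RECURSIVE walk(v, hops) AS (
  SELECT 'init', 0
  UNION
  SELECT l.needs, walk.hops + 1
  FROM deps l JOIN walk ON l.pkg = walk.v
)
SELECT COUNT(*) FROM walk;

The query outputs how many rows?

Base: (init, hops=0).
Iteration 1: edges from {init} -> (build, hops=1), (compress, hops=1).
Iteration 2: edges from {build,compress} -> (build, hops=2), (deploy, hops=2), (rollback, hops=2).
Iteration 3: edges from {build,deploy,rollback} -> (deploy, hops=3), (rollback, hops=3).
Iteration 4: edges from {deploy,rollback} -> (rollback, hops=4).
Iteration 5: no outgoing edges from {rollback}; recursion stops.
Total rows emitted: 9.

9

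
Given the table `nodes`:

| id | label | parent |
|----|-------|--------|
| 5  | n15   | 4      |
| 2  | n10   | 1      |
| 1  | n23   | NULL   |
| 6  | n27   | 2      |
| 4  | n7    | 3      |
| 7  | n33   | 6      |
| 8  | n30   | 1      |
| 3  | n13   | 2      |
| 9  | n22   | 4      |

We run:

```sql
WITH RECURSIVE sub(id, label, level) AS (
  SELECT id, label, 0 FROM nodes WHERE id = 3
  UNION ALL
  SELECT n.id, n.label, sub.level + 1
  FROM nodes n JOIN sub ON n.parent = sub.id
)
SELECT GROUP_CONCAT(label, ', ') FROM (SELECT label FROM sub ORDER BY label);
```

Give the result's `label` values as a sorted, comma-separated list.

n13, n15, n22, n7

Base: id=3 (n13) at level 0.
Iteration 1: rows with parent in {3} -> n7 (id 4, level 1).
Iteration 2: rows with parent in {4} -> n15 (id 5, level 2), n22 (id 9, level 2).
Iteration 3: no rows with parent in {5,9}; recursion stops.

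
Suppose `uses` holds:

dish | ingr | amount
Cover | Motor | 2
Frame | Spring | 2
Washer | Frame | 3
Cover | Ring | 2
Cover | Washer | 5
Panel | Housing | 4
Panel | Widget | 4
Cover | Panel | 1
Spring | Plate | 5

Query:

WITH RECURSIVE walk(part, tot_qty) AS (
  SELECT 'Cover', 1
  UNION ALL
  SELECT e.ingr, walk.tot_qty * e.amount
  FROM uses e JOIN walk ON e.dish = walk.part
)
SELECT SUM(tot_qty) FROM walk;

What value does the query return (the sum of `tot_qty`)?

Base: (Cover, tot_qty=1).
Iteration 1: components of {Cover} -> Motor = 1*2 = 2, Panel = 1*1 = 1, Ring = 1*2 = 2, Washer = 1*5 = 5.
Iteration 2: components of {Motor,Panel,Ring,Washer} -> Frame = 5*3 = 15, Housing = 1*4 = 4, Widget = 1*4 = 4.
Iteration 3: components of {Frame,Housing,Widget} -> Spring = 15*2 = 30.
Iteration 4: components of {Spring} -> Plate = 30*5 = 150.
Iteration 5: no further components; recursion stops.
SUM(tot_qty) = 1 + 5 + 2 + 2 + 1 + 15 + 4 + 4 + 30 + 150 = 214.

214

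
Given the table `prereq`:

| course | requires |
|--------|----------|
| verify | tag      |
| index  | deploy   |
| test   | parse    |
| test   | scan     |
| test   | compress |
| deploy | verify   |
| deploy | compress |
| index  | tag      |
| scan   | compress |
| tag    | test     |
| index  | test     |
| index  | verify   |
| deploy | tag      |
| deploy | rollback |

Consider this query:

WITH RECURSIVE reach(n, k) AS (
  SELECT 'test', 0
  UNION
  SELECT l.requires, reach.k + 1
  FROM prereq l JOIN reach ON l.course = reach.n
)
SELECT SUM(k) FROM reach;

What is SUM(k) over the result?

5

Base: (test, k=0).
Iteration 1: edges from {test} -> (compress, k=1), (parse, k=1), (scan, k=1).
Iteration 2: edges from {compress,parse,scan} -> (compress, k=2).
Iteration 3: no outgoing edges from {compress}; recursion stops.
SUM(k) = 0 + 1 + 1 + 1 + 2 = 5.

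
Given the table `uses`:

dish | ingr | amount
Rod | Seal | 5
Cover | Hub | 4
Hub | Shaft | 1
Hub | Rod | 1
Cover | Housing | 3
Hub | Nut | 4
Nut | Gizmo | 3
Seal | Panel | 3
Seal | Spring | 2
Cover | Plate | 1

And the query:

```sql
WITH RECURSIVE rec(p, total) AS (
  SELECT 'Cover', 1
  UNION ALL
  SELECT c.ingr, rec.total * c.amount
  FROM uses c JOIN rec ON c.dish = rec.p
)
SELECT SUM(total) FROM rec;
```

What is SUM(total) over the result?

Base: (Cover, total=1).
Iteration 1: components of {Cover} -> Housing = 1*3 = 3, Hub = 1*4 = 4, Plate = 1*1 = 1.
Iteration 2: components of {Housing,Hub,Plate} -> Nut = 4*4 = 16, Rod = 4*1 = 4, Shaft = 4*1 = 4.
Iteration 3: components of {Nut,Rod,Shaft} -> Gizmo = 16*3 = 48, Seal = 4*5 = 20.
Iteration 4: components of {Gizmo,Seal} -> Panel = 20*3 = 60, Spring = 20*2 = 40.
Iteration 5: no further components; recursion stops.
SUM(total) = 1 + 4 + 3 + 1 + 4 + 16 + 4 + 20 + 48 + 40 + 60 = 201.

201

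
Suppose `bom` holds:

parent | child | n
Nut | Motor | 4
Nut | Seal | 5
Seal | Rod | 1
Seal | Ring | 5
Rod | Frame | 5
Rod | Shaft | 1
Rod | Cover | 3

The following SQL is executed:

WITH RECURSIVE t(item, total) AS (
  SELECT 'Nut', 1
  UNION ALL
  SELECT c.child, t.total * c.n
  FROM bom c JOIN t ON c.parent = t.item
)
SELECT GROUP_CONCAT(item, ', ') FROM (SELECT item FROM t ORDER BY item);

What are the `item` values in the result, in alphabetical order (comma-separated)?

Base: (Nut, total=1).
Iteration 1: components of {Nut} -> Motor = 1*4 = 4, Seal = 1*5 = 5.
Iteration 2: components of {Motor,Seal} -> Ring = 5*5 = 25, Rod = 5*1 = 5.
Iteration 3: components of {Ring,Rod} -> Cover = 5*3 = 15, Frame = 5*5 = 25, Shaft = 5*1 = 5.
Iteration 4: no further components; recursion stops.

Cover, Frame, Motor, Nut, Ring, Rod, Seal, Shaft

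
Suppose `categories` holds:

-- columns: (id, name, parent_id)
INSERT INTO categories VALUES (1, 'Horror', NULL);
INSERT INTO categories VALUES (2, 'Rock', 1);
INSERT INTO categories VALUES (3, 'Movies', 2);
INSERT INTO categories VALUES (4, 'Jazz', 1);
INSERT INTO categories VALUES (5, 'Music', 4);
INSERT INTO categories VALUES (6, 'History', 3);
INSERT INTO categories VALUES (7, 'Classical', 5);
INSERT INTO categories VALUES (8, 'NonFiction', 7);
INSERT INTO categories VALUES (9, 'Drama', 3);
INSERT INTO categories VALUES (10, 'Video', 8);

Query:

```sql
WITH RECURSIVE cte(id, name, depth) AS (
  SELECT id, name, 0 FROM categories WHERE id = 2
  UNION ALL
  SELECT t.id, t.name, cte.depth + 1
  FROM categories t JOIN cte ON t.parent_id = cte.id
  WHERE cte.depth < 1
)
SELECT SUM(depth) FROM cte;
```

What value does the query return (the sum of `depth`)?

Base: id=2 (Rock) at depth 0.
Iteration 1: rows with parent_id in {2} -> Movies (id 3, depth 1).
Iteration 2: depth < 1 fails for all current rows; recursion stops.
SUM(depth) = 0 + 1 = 1.

1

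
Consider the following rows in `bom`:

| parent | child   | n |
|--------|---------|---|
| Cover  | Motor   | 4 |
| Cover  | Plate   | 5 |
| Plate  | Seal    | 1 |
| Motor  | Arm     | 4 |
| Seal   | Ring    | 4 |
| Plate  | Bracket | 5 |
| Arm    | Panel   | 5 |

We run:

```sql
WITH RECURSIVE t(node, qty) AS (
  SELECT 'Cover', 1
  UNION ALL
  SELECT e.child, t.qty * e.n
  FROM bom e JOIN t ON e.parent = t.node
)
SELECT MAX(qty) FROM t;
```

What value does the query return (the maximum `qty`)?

Base: (Cover, qty=1).
Iteration 1: components of {Cover} -> Motor = 1*4 = 4, Plate = 1*5 = 5.
Iteration 2: components of {Motor,Plate} -> Arm = 4*4 = 16, Bracket = 5*5 = 25, Seal = 5*1 = 5.
Iteration 3: components of {Arm,Bracket,Seal} -> Panel = 16*5 = 80, Ring = 5*4 = 20.
Iteration 4: no further components; recursion stops.
qty values: 1, 4, 5, 16, 5, 25, 80, 20; the maximum is 80.

80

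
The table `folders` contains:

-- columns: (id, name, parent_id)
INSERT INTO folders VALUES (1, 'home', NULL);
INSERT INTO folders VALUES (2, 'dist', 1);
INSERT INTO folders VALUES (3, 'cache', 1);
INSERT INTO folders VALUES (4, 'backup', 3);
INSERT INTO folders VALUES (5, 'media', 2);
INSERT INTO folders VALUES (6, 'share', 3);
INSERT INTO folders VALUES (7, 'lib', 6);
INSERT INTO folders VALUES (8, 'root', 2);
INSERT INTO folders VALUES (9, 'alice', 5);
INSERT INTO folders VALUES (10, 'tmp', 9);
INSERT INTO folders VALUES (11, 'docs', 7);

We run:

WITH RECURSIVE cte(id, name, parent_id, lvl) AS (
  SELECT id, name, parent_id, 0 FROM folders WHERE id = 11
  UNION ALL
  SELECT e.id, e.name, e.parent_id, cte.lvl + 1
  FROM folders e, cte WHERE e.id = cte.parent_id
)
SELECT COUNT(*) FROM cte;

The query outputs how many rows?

5

Base: id=11 (docs), parent_id=7, lvl 0.
Iteration 1: join on id=7 -> lib (id 7, parent_id=6, lvl 1).
Iteration 2: join on id=6 -> share (id 6, parent_id=3, lvl 2).
Iteration 3: join on id=3 -> cache (id 3, parent_id=1, lvl 3).
Iteration 4: join on id=1 -> home (id 1, parent_id=NULL, lvl 4).
Iteration 5: parent_id is NULL; no match; recursion stops.
Total rows emitted: 5.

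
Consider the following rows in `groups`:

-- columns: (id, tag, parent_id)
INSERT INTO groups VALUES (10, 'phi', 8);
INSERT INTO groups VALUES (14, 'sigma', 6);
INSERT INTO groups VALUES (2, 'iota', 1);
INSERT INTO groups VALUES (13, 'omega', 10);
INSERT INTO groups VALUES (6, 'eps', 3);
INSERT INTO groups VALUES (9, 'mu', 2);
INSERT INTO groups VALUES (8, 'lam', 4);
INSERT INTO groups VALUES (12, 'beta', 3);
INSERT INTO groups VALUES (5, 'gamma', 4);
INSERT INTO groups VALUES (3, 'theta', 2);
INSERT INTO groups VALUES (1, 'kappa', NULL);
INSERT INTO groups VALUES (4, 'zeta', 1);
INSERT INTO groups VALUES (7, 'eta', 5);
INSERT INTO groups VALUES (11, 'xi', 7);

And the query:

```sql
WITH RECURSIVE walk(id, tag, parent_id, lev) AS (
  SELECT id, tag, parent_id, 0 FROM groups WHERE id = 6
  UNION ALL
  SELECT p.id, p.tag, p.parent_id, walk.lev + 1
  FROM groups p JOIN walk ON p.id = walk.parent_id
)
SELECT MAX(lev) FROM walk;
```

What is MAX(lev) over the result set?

3

Base: id=6 (eps), parent_id=3, lev 0.
Iteration 1: join on id=3 -> theta (id 3, parent_id=2, lev 1).
Iteration 2: join on id=2 -> iota (id 2, parent_id=1, lev 2).
Iteration 3: join on id=1 -> kappa (id 1, parent_id=NULL, lev 3).
Iteration 4: parent_id is NULL; no match; recursion stops.
lev values: 0, 1, 2, 3; the maximum is 3.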